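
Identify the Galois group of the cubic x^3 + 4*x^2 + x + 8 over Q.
Gal(K/Q) = S_3 (symmetric group of order 6)

Compute the discriminant of x^3 + (4)*x^2 + (1)*x + (8): Δ = -3188. Since Δ is not a rational square, the Galois group is not contained in A_3; it must be the full S_3 (irreducibility of the cubic rules out anything smaller).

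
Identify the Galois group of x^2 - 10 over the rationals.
Gal(K/Q) = Z/2Z (cyclic of order 2)

x^2 - 10 is irreducible over Q since 10 is not a rational square. The splitting field Q(sqrt(10)) has degree 2 over Q, and its unique nontrivial automorphism is sqrt(10) ↦ -sqrt(10). Hence Gal(Q(sqrt(10))/Q) = Z/2Z.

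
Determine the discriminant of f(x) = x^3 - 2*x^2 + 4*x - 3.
Δ = -99

For x^3 + a x^2 + b x + c the discriminant is Δ = 18 a b c - 4 a^3 c + a^2 b^2 - 4 b^3 - 27 c^2.
Plug a = -2, b = 4, c = -3:
  18*(-2)*(4)*(-3) - 4*(-2)^3*(-3) + (-2)^2*(4)^2 - 4*(4)^3 - 27*(-3)^2
  = 432 + (-96) + 64 + (-256) + (-243)
  = -99.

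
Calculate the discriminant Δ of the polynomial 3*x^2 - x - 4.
Δ = 49

For a quadratic a x^2 + b x + c the discriminant is Δ = b^2 - 4ac = (-1)^2 - 4*(3)*(-4) = 1 - (-48) = 49.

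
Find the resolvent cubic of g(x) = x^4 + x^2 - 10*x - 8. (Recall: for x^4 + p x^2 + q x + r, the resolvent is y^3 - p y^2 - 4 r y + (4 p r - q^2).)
h(y) = y^3 - y^2 + 32*y - 132

Identify coefficients: p = 1, q = -10, r = -8.
Plug into h(y) = y^3 - p y^2 - 4 r y + (4 p r - q^2):
  h(y) = y^3 - (1) y^2 - 4*(-8) y + (4*(1)*(-8) - (-10)^2)
       = y^3 + (-1) y^2 + (32) y + (-132).
Simplifying: h(y) = y^3 - y^2 + 32*y - 132.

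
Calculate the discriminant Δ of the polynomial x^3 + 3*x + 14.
Δ = -5400

For a depressed cubic x^3 + p x + q the discriminant is Δ = -4 p^3 - 27 q^2 = -4*(3)^3 - 27*(14)^2 = -108 - 5292 = -5400.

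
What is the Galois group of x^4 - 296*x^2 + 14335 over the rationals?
Gal(K/Q) = V_4 (Klein four-group, Z/2Z × Z/2Z)

f factors as (x^2 - 61)(x^2 - 235), so the splitting field is K = Q(sqrt(61), sqrt(235)). The elements 61, 235, 14335 are all non-squares in Q, so sqrt(61) and sqrt(235) generate independent quadratic extensions. Thus [K:Q] = 4 and Gal(K/Q) is generated by the two order-2 automorphisms sqrt(61) ↦ -sqrt(61) and sqrt(235) ↦ -sqrt(235), giving V_4.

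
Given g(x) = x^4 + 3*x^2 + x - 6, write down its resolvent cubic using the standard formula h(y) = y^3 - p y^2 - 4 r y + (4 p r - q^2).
h(y) = y^3 - 3*y^2 + 24*y - 73

Identify coefficients: p = 3, q = 1, r = -6.
Plug into h(y) = y^3 - p y^2 - 4 r y + (4 p r - q^2):
  h(y) = y^3 - (3) y^2 - 4*(-6) y + (4*(3)*(-6) - (1)^2)
       = y^3 + (-3) y^2 + (24) y + (-73).
Simplifying: h(y) = y^3 - 3*y^2 + 24*y - 73.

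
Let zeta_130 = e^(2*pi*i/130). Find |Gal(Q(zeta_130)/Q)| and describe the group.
|Gal(Q(zeta_130)/Q)| = phi(130) = 48; group ≅ (Z/130Z)^* ≅ Z/4Z × Z/12Z

The n-th cyclotomic polynomial Φ_130(x) is the minimal polynomial of zeta_130 over Q and has degree phi(130) = 48. So Q(zeta_130) is a degree-48 Galois extension with Galois group (Z/130Z)^*. By CRT, (Z/130Z)^* ≅ (Z/2Z)^* × (Z/5Z)^* × (Z/13Z)^*. Each prime-power unit group is (Z/2Z)^* ≅ trivial group (order 1); (Z/5Z)^* ≅ Z/4Z; (Z/13Z)^* ≅ Z/12Z. Hence Gal(Q(zeta_130)/Q) ≅ Z/4Z × Z/12Z.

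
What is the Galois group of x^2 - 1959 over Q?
Gal(K/Q) = Z/2Z (cyclic of order 2)

x^2 - 1959 is irreducible over Q since 1959 is not a rational square. The splitting field Q(sqrt(1959)) has degree 2 over Q, and its unique nontrivial automorphism is sqrt(1959) ↦ -sqrt(1959). Hence Gal(Q(sqrt(1959))/Q) = Z/2Z.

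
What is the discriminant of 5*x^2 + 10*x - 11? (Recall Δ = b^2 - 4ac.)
Δ = 320

For a quadratic a x^2 + b x + c the discriminant is Δ = b^2 - 4ac = (10)^2 - 4*(5)*(-11) = 100 - (-220) = 320.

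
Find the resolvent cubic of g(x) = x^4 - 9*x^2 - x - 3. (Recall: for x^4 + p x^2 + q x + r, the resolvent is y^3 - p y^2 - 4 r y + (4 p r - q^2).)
h(y) = y^3 + 9*y^2 + 12*y + 107

Identify coefficients: p = -9, q = -1, r = -3.
Plug into h(y) = y^3 - p y^2 - 4 r y + (4 p r - q^2):
  h(y) = y^3 - (-9) y^2 - 4*(-3) y + (4*(-9)*(-3) - (-1)^2)
       = y^3 + (9) y^2 + (12) y + (107).
Simplifying: h(y) = y^3 + 9*y^2 + 12*y + 107.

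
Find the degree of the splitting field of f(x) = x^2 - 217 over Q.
[K:Q] = 2

The polynomial x^2 - 217 is irreducible over Q since 217 is not a perfect square. Its splitting field is Q(sqrt(217)), which has degree 2 over Q.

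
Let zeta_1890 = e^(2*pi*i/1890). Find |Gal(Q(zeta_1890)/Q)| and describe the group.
|Gal(Q(zeta_1890)/Q)| = phi(1890) = 432; group ≅ (Z/1890Z)^* ≅ Z/4Z × Z/6Z × Z/18Z

The n-th cyclotomic polynomial Φ_1890(x) is the minimal polynomial of zeta_1890 over Q and has degree phi(1890) = 432. So Q(zeta_1890) is a degree-432 Galois extension with Galois group (Z/1890Z)^*. By CRT, (Z/1890Z)^* ≅ (Z/2Z)^* × (Z/27Z)^* × (Z/5Z)^* × (Z/7Z)^*. Each prime-power unit group is (Z/2Z)^* ≅ trivial group (order 1); (Z/27Z)^* ≅ Z/18Z; (Z/5Z)^* ≅ Z/4Z; (Z/7Z)^* ≅ Z/6Z. Hence Gal(Q(zeta_1890)/Q) ≅ Z/4Z × Z/6Z × Z/18Z.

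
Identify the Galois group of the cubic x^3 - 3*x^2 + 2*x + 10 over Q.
Gal(K/Q) = S_3 (symmetric group of order 6)

Compute the discriminant of x^3 + (-3)*x^2 + (2)*x + (10): Δ = -2696. Since Δ is not a rational square, the Galois group is not contained in A_3; it must be the full S_3 (irreducibility of the cubic rules out anything smaller).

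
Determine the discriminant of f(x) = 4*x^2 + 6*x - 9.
Δ = 180

For a quadratic a x^2 + b x + c the discriminant is Δ = b^2 - 4ac = (6)^2 - 4*(4)*(-9) = 36 - (-144) = 180.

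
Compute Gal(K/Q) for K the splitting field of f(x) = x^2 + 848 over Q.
Gal(K/Q) = Z/2Z (cyclic of order 2)

x^2 + 848 is irreducible over Q since -848 is not a rational square. The splitting field Q(sqrt(-848)) has degree 2 over Q, and its unique nontrivial automorphism is sqrt(-848) ↦ -sqrt(-848). Hence Gal(Q(sqrt(-848))/Q) = Z/2Z.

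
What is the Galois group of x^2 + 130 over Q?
Gal(K/Q) = Z/2Z (cyclic of order 2)

x^2 + 130 is irreducible over Q since -130 is not a rational square. The splitting field Q(sqrt(-130)) has degree 2 over Q, and its unique nontrivial automorphism is sqrt(-130) ↦ -sqrt(-130). Hence Gal(Q(sqrt(-130))/Q) = Z/2Z.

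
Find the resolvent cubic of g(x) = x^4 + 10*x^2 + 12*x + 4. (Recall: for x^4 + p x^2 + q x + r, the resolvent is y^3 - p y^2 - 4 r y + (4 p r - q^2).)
h(y) = y^3 - 10*y^2 - 16*y + 16

Identify coefficients: p = 10, q = 12, r = 4.
Plug into h(y) = y^3 - p y^2 - 4 r y + (4 p r - q^2):
  h(y) = y^3 - (10) y^2 - 4*(4) y + (4*(10)*(4) - (12)^2)
       = y^3 + (-10) y^2 + (-16) y + (16).
Simplifying: h(y) = y^3 - 10*y^2 - 16*y + 16.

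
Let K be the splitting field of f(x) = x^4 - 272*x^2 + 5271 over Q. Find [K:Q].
[K:Q] = 4

f factors as (x^2 - 251)(x^2 - 21); the splitting field is K = Q(sqrt(251), sqrt(21)). Since 251, 21, and 5271 are all non-squares in Q, the three subfields Q(sqrt(251)), Q(sqrt(21)), Q(sqrt(5271)) are distinct degree-2 extensions, so [K:Q] = 4 (Klein four Galois group).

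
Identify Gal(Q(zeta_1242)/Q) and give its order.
|Gal(Q(zeta_1242)/Q)| = phi(1242) = 396; group ≅ (Z/1242Z)^* ≅ Z/18Z × Z/22Z

The n-th cyclotomic polynomial Φ_1242(x) is the minimal polynomial of zeta_1242 over Q and has degree phi(1242) = 396. So Q(zeta_1242) is a degree-396 Galois extension with Galois group (Z/1242Z)^*. By CRT, (Z/1242Z)^* ≅ (Z/2Z)^* × (Z/27Z)^* × (Z/23Z)^*. Each prime-power unit group is (Z/2Z)^* ≅ trivial group (order 1); (Z/27Z)^* ≅ Z/18Z; (Z/23Z)^* ≅ Z/22Z. Hence Gal(Q(zeta_1242)/Q) ≅ Z/18Z × Z/22Z.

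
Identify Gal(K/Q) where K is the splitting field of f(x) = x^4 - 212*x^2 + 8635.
Gal(K/Q) = V_4 (Klein four-group, Z/2Z × Z/2Z)

f factors as (x^2 - 55)(x^2 - 157), so the splitting field is K = Q(sqrt(55), sqrt(157)). The elements 55, 157, 8635 are all non-squares in Q, so sqrt(55) and sqrt(157) generate independent quadratic extensions. Thus [K:Q] = 4 and Gal(K/Q) is generated by the two order-2 automorphisms sqrt(55) ↦ -sqrt(55) and sqrt(157) ↦ -sqrt(157), giving V_4.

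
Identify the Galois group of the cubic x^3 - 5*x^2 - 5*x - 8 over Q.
Gal(K/Q) = S_3 (symmetric group of order 6)

Compute the discriminant of x^3 + (-5)*x^2 + (-5)*x + (-8): Δ = -8203. Since Δ is not a rational square, the Galois group is not contained in A_3; it must be the full S_3 (irreducibility of the cubic rules out anything smaller).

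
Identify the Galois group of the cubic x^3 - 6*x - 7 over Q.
Gal(K/Q) = S_3 (symmetric group of order 6)

Compute the discriminant of x^3 + (0)*x^2 + (-6)*x + (-7): Δ = -459. Since Δ is not a rational square, the Galois group is not contained in A_3; it must be the full S_3 (irreducibility of the cubic rules out anything smaller).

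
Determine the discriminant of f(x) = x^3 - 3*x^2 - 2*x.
Δ = 68

For x^3 + a x^2 + b x + c the discriminant is Δ = 18 a b c - 4 a^3 c + a^2 b^2 - 4 b^3 - 27 c^2.
Plug a = -3, b = -2, c = 0:
  18*(-3)*(-2)*(0) - 4*(-3)^3*(0) + (-3)^2*(-2)^2 - 4*(-2)^3 - 27*(0)^2
  = 0 + (0) + 36 + (32) + (0)
  = 68.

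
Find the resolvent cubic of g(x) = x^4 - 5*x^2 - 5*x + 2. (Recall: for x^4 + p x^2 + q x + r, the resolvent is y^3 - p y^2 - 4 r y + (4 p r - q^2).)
h(y) = y^3 + 5*y^2 - 8*y - 65

Identify coefficients: p = -5, q = -5, r = 2.
Plug into h(y) = y^3 - p y^2 - 4 r y + (4 p r - q^2):
  h(y) = y^3 - (-5) y^2 - 4*(2) y + (4*(-5)*(2) - (-5)^2)
       = y^3 + (5) y^2 + (-8) y + (-65).
Simplifying: h(y) = y^3 + 5*y^2 - 8*y - 65.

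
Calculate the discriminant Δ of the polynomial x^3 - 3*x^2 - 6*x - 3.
Δ = -351

For x^3 + a x^2 + b x + c the discriminant is Δ = 18 a b c - 4 a^3 c + a^2 b^2 - 4 b^3 - 27 c^2.
Plug a = -3, b = -6, c = -3:
  18*(-3)*(-6)*(-3) - 4*(-3)^3*(-3) + (-3)^2*(-6)^2 - 4*(-6)^3 - 27*(-3)^2
  = -972 + (-324) + 324 + (864) + (-243)
  = -351.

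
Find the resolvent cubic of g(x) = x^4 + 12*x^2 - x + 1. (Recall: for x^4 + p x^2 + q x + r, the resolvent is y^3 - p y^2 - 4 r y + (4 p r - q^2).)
h(y) = y^3 - 12*y^2 - 4*y + 47

Identify coefficients: p = 12, q = -1, r = 1.
Plug into h(y) = y^3 - p y^2 - 4 r y + (4 p r - q^2):
  h(y) = y^3 - (12) y^2 - 4*(1) y + (4*(12)*(1) - (-1)^2)
       = y^3 + (-12) y^2 + (-4) y + (47).
Simplifying: h(y) = y^3 - 12*y^2 - 4*y + 47.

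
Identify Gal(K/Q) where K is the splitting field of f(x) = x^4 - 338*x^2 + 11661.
Gal(K/Q) = V_4 (Klein four-group, Z/2Z × Z/2Z)

f factors as (x^2 - 39)(x^2 - 299), so the splitting field is K = Q(sqrt(39), sqrt(299)). The elements 39, 299, 11661 are all non-squares in Q, so sqrt(39) and sqrt(299) generate independent quadratic extensions. Thus [K:Q] = 4 and Gal(K/Q) is generated by the two order-2 automorphisms sqrt(39) ↦ -sqrt(39) and sqrt(299) ↦ -sqrt(299), giving V_4.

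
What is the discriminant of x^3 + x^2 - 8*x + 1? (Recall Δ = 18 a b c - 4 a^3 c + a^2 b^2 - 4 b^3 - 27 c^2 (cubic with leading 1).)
Δ = 1937

For x^3 + a x^2 + b x + c the discriminant is Δ = 18 a b c - 4 a^3 c + a^2 b^2 - 4 b^3 - 27 c^2.
Plug a = 1, b = -8, c = 1:
  18*(1)*(-8)*(1) - 4*(1)^3*(1) + (1)^2*(-8)^2 - 4*(-8)^3 - 27*(1)^2
  = -144 + (-4) + 64 + (2048) + (-27)
  = 1937.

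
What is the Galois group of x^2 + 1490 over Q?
Gal(K/Q) = Z/2Z (cyclic of order 2)

x^2 + 1490 is irreducible over Q since -1490 is not a rational square. The splitting field Q(sqrt(-1490)) has degree 2 over Q, and its unique nontrivial automorphism is sqrt(-1490) ↦ -sqrt(-1490). Hence Gal(Q(sqrt(-1490))/Q) = Z/2Z.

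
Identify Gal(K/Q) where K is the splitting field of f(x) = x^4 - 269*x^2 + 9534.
Gal(K/Q) = V_4 (Klein four-group, Z/2Z × Z/2Z)

f factors as (x^2 - 42)(x^2 - 227), so the splitting field is K = Q(sqrt(42), sqrt(227)). The elements 42, 227, 9534 are all non-squares in Q, so sqrt(42) and sqrt(227) generate independent quadratic extensions. Thus [K:Q] = 4 and Gal(K/Q) is generated by the two order-2 automorphisms sqrt(42) ↦ -sqrt(42) and sqrt(227) ↦ -sqrt(227), giving V_4.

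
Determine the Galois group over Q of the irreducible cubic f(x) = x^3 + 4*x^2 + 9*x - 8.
Gal(K/Q) = S_3 (symmetric group of order 6)

Compute the discriminant of x^3 + (4)*x^2 + (9)*x + (-8): Δ = -6484. Since Δ is not a rational square, the Galois group is not contained in A_3; it must be the full S_3 (irreducibility of the cubic rules out anything smaller).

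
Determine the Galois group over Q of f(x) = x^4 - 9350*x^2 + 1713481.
Gal(K/Q) = Z/2Z (cyclic of order 2)

f factors as (x^2 - 9163)(x^2 - 187), so the splitting field is K = Q(sqrt(9163), sqrt(187)). The squarefree part of 9163 is 187 and the squarefree part of 187 is also 187, so sqrt(9163) and sqrt(187) are both rational multiples of sqrt(187). Hence Q(sqrt(9163)) = Q(sqrt(187)) = Q(sqrt(187)), and the splitting field collapses to a single degree-2 extension with Galois group Z/2Z.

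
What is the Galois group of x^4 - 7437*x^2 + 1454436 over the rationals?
Gal(K/Q) = Z/2Z (cyclic of order 2)

f factors as (x^2 - 7236)(x^2 - 201), so the splitting field is K = Q(sqrt(7236), sqrt(201)). The squarefree part of 7236 is 201 and the squarefree part of 201 is also 201, so sqrt(7236) and sqrt(201) are both rational multiples of sqrt(201). Hence Q(sqrt(7236)) = Q(sqrt(201)) = Q(sqrt(201)), and the splitting field collapses to a single degree-2 extension with Galois group Z/2Z.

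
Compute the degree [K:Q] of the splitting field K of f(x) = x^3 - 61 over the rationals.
[K:Q] = 6

x^3 - 61 has one real root r = 61^(1/3) and two complex roots r*zeta_3, r*zeta_3^2 where zeta_3 = e^(2*pi*i/3). The splitting field is Q(r, zeta_3). [Q(r):Q] = 3 and [Q(zeta_3):Q] = 2 with gcd = 1, so [Q(r, zeta_3):Q] = 3 * 2 = 6.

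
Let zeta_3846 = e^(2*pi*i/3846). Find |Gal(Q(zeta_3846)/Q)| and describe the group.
|Gal(Q(zeta_3846)/Q)| = phi(3846) = 1280; group ≅ (Z/3846Z)^* ≅ Z/2Z × Z/640Z

The n-th cyclotomic polynomial Φ_3846(x) is the minimal polynomial of zeta_3846 over Q and has degree phi(3846) = 1280. So Q(zeta_3846) is a degree-1280 Galois extension with Galois group (Z/3846Z)^*. By CRT, (Z/3846Z)^* ≅ (Z/2Z)^* × (Z/3Z)^* × (Z/641Z)^*. Each prime-power unit group is (Z/2Z)^* ≅ trivial group (order 1); (Z/3Z)^* ≅ Z/2Z; (Z/641Z)^* ≅ Z/640Z. Hence Gal(Q(zeta_3846)/Q) ≅ Z/2Z × Z/640Z.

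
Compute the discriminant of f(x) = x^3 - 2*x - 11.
Δ = -3235

For a depressed cubic x^3 + p x + q the discriminant is Δ = -4 p^3 - 27 q^2 = -4*(-2)^3 - 27*(-11)^2 = 32 - 3267 = -3235.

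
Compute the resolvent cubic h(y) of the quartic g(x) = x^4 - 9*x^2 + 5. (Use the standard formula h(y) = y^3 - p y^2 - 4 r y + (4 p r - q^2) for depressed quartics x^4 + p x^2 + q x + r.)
h(y) = y^3 + 9*y^2 - 20*y - 180

Identify coefficients: p = -9, q = 0, r = 5.
Plug into h(y) = y^3 - p y^2 - 4 r y + (4 p r - q^2):
  h(y) = y^3 - (-9) y^2 - 4*(5) y + (4*(-9)*(5) - (0)^2)
       = y^3 + (9) y^2 + (-20) y + (-180).
Simplifying: h(y) = y^3 + 9*y^2 - 20*y - 180.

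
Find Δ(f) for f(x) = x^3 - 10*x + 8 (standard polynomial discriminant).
Δ = 2272

For a depressed cubic x^3 + p x + q the discriminant is Δ = -4 p^3 - 27 q^2 = -4*(-10)^3 - 27*(8)^2 = 4000 - 1728 = 2272.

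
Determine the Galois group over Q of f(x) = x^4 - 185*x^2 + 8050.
Gal(K/Q) = V_4 (Klein four-group, Z/2Z × Z/2Z)

f factors as (x^2 - 115)(x^2 - 70), so the splitting field is K = Q(sqrt(115), sqrt(70)). The elements 115, 70, 8050 are all non-squares in Q, so sqrt(115) and sqrt(70) generate independent quadratic extensions. Thus [K:Q] = 4 and Gal(K/Q) is generated by the two order-2 automorphisms sqrt(115) ↦ -sqrt(115) and sqrt(70) ↦ -sqrt(70), giving V_4.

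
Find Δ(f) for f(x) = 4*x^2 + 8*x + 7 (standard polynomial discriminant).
Δ = -48

For a quadratic a x^2 + b x + c the discriminant is Δ = b^2 - 4ac = (8)^2 - 4*(4)*(7) = 64 - (112) = -48.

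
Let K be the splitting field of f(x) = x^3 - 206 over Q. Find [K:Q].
[K:Q] = 6

x^3 - 206 has one real root r = 206^(1/3) and two complex roots r*zeta_3, r*zeta_3^2 where zeta_3 = e^(2*pi*i/3). The splitting field is Q(r, zeta_3). [Q(r):Q] = 3 and [Q(zeta_3):Q] = 2 with gcd = 1, so [Q(r, zeta_3):Q] = 3 * 2 = 6.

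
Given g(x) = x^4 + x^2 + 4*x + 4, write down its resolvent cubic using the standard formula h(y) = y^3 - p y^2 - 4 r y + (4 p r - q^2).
h(y) = y^3 - y^2 - 16*y

Identify coefficients: p = 1, q = 4, r = 4.
Plug into h(y) = y^3 - p y^2 - 4 r y + (4 p r - q^2):
  h(y) = y^3 - (1) y^2 - 4*(4) y + (4*(1)*(4) - (4)^2)
       = y^3 + (-1) y^2 + (-16) y + (0).
Simplifying: h(y) = y^3 - y^2 - 16*y.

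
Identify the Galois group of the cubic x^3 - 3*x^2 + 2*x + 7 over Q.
Gal(K/Q) = S_3 (symmetric group of order 6)

Compute the discriminant of x^3 + (-3)*x^2 + (2)*x + (7): Δ = -1319. Since Δ is not a rational square, the Galois group is not contained in A_3; it must be the full S_3 (irreducibility of the cubic rules out anything smaller).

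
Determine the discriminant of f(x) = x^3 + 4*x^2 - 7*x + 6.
Δ = -3376

For x^3 + a x^2 + b x + c the discriminant is Δ = 18 a b c - 4 a^3 c + a^2 b^2 - 4 b^3 - 27 c^2.
Plug a = 4, b = -7, c = 6:
  18*(4)*(-7)*(6) - 4*(4)^3*(6) + (4)^2*(-7)^2 - 4*(-7)^3 - 27*(6)^2
  = -3024 + (-1536) + 784 + (1372) + (-972)
  = -3376.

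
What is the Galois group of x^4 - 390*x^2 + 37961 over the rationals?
Gal(K/Q) = V_4 (Klein four-group, Z/2Z × Z/2Z)

f factors as (x^2 - 187)(x^2 - 203), so the splitting field is K = Q(sqrt(187), sqrt(203)). The elements 187, 203, 37961 are all non-squares in Q, so sqrt(187) and sqrt(203) generate independent quadratic extensions. Thus [K:Q] = 4 and Gal(K/Q) is generated by the two order-2 automorphisms sqrt(187) ↦ -sqrt(187) and sqrt(203) ↦ -sqrt(203), giving V_4.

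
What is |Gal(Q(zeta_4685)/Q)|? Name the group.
|Gal(Q(zeta_4685)/Q)| = phi(4685) = 3744; group ≅ (Z/4685Z)^* ≅ Z/4Z × Z/936Z

The n-th cyclotomic polynomial Φ_4685(x) is the minimal polynomial of zeta_4685 over Q and has degree phi(4685) = 3744. So Q(zeta_4685) is a degree-3744 Galois extension with Galois group (Z/4685Z)^*. By CRT, (Z/4685Z)^* ≅ (Z/5Z)^* × (Z/937Z)^*. Each prime-power unit group is (Z/5Z)^* ≅ Z/4Z; (Z/937Z)^* ≅ Z/936Z. Hence Gal(Q(zeta_4685)/Q) ≅ Z/4Z × Z/936Z.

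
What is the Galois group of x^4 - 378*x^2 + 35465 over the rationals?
Gal(K/Q) = V_4 (Klein four-group, Z/2Z × Z/2Z)

f factors as (x^2 - 173)(x^2 - 205), so the splitting field is K = Q(sqrt(173), sqrt(205)). The elements 173, 205, 35465 are all non-squares in Q, so sqrt(173) and sqrt(205) generate independent quadratic extensions. Thus [K:Q] = 4 and Gal(K/Q) is generated by the two order-2 automorphisms sqrt(173) ↦ -sqrt(173) and sqrt(205) ↦ -sqrt(205), giving V_4.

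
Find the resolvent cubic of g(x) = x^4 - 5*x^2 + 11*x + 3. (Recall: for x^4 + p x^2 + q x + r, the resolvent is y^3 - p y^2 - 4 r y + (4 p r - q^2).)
h(y) = y^3 + 5*y^2 - 12*y - 181

Identify coefficients: p = -5, q = 11, r = 3.
Plug into h(y) = y^3 - p y^2 - 4 r y + (4 p r - q^2):
  h(y) = y^3 - (-5) y^2 - 4*(3) y + (4*(-5)*(3) - (11)^2)
       = y^3 + (5) y^2 + (-12) y + (-181).
Simplifying: h(y) = y^3 + 5*y^2 - 12*y - 181.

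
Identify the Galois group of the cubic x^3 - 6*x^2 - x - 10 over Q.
Gal(K/Q) = S_3 (symmetric group of order 6)

Compute the discriminant of x^3 + (-6)*x^2 + (-1)*x + (-10): Δ = -12380. Since Δ is not a rational square, the Galois group is not contained in A_3; it must be the full S_3 (irreducibility of the cubic rules out anything smaller).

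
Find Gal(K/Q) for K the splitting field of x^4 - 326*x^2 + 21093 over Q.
Gal(K/Q) = V_4 (Klein four-group, Z/2Z × Z/2Z)

f factors as (x^2 - 89)(x^2 - 237), so the splitting field is K = Q(sqrt(89), sqrt(237)). The elements 89, 237, 21093 are all non-squares in Q, so sqrt(89) and sqrt(237) generate independent quadratic extensions. Thus [K:Q] = 4 and Gal(K/Q) is generated by the two order-2 automorphisms sqrt(89) ↦ -sqrt(89) and sqrt(237) ↦ -sqrt(237), giving V_4.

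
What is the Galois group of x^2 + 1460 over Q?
Gal(K/Q) = Z/2Z (cyclic of order 2)

x^2 + 1460 is irreducible over Q since -1460 is not a rational square. The splitting field Q(sqrt(-1460)) has degree 2 over Q, and its unique nontrivial automorphism is sqrt(-1460) ↦ -sqrt(-1460). Hence Gal(Q(sqrt(-1460))/Q) = Z/2Z.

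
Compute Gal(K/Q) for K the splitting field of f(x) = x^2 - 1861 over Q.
Gal(K/Q) = Z/2Z (cyclic of order 2)

x^2 - 1861 is irreducible over Q since 1861 is not a rational square. The splitting field Q(sqrt(1861)) has degree 2 over Q, and its unique nontrivial automorphism is sqrt(1861) ↦ -sqrt(1861). Hence Gal(Q(sqrt(1861))/Q) = Z/2Z.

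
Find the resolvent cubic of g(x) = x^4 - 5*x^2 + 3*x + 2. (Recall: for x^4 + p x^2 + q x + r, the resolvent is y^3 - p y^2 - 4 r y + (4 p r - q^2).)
h(y) = y^3 + 5*y^2 - 8*y - 49

Identify coefficients: p = -5, q = 3, r = 2.
Plug into h(y) = y^3 - p y^2 - 4 r y + (4 p r - q^2):
  h(y) = y^3 - (-5) y^2 - 4*(2) y + (4*(-5)*(2) - (3)^2)
       = y^3 + (5) y^2 + (-8) y + (-49).
Simplifying: h(y) = y^3 + 5*y^2 - 8*y - 49.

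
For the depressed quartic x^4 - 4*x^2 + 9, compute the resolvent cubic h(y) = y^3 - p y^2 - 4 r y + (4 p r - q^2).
h(y) = y^3 + 4*y^2 - 36*y - 144

Identify coefficients: p = -4, q = 0, r = 9.
Plug into h(y) = y^3 - p y^2 - 4 r y + (4 p r - q^2):
  h(y) = y^3 - (-4) y^2 - 4*(9) y + (4*(-4)*(9) - (0)^2)
       = y^3 + (4) y^2 + (-36) y + (-144).
Simplifying: h(y) = y^3 + 4*y^2 - 36*y - 144.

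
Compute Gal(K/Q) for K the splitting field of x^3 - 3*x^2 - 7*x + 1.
Gal(K/Q) = S_3 (symmetric group of order 6)

Compute the discriminant of x^3 + (-3)*x^2 + (-7)*x + (1): Δ = 2272. Since Δ is not a rational square, the Galois group is not contained in A_3; it must be the full S_3 (irreducibility of the cubic rules out anything smaller).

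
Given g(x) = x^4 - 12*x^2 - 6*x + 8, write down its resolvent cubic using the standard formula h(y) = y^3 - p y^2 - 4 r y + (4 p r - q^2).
h(y) = y^3 + 12*y^2 - 32*y - 420

Identify coefficients: p = -12, q = -6, r = 8.
Plug into h(y) = y^3 - p y^2 - 4 r y + (4 p r - q^2):
  h(y) = y^3 - (-12) y^2 - 4*(8) y + (4*(-12)*(8) - (-6)^2)
       = y^3 + (12) y^2 + (-32) y + (-420).
Simplifying: h(y) = y^3 + 12*y^2 - 32*y - 420.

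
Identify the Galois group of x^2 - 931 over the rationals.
Gal(K/Q) = Z/2Z (cyclic of order 2)

x^2 - 931 is irreducible over Q since 931 is not a rational square. The splitting field Q(sqrt(931)) has degree 2 over Q, and its unique nontrivial automorphism is sqrt(931) ↦ -sqrt(931). Hence Gal(Q(sqrt(931))/Q) = Z/2Z.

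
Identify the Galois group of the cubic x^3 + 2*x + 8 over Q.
Gal(K/Q) = S_3 (symmetric group of order 6)

Compute the discriminant of x^3 + (0)*x^2 + (2)*x + (8): Δ = -1760. Since Δ is not a rational square, the Galois group is not contained in A_3; it must be the full S_3 (irreducibility of the cubic rules out anything smaller).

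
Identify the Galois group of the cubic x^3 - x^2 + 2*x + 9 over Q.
Gal(K/Q) = S_3 (symmetric group of order 6)

Compute the discriminant of x^3 + (-1)*x^2 + (2)*x + (9): Δ = -2503. Since Δ is not a rational square, the Galois group is not contained in A_3; it must be the full S_3 (irreducibility of the cubic rules out anything smaller).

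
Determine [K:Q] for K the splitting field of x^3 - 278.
[K:Q] = 6

x^3 - 278 has one real root r = 278^(1/3) and two complex roots r*zeta_3, r*zeta_3^2 where zeta_3 = e^(2*pi*i/3). The splitting field is Q(r, zeta_3). [Q(r):Q] = 3 and [Q(zeta_3):Q] = 2 with gcd = 1, so [Q(r, zeta_3):Q] = 3 * 2 = 6.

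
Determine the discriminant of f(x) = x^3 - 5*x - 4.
Δ = 68

For a depressed cubic x^3 + p x + q the discriminant is Δ = -4 p^3 - 27 q^2 = -4*(-5)^3 - 27*(-4)^2 = 500 - 432 = 68.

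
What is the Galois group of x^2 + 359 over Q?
Gal(K/Q) = Z/2Z (cyclic of order 2)

x^2 + 359 is irreducible over Q since -359 is not a rational square. The splitting field Q(sqrt(-359)) has degree 2 over Q, and its unique nontrivial automorphism is sqrt(-359) ↦ -sqrt(-359). Hence Gal(Q(sqrt(-359))/Q) = Z/2Z.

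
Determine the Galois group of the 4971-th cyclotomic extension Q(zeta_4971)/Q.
|Gal(Q(zeta_4971)/Q)| = phi(4971) = 3312; group ≅ (Z/4971Z)^* ≅ Z/2Z × Z/1656Z

The n-th cyclotomic polynomial Φ_4971(x) is the minimal polynomial of zeta_4971 over Q and has degree phi(4971) = 3312. So Q(zeta_4971) is a degree-3312 Galois extension with Galois group (Z/4971Z)^*. By CRT, (Z/4971Z)^* ≅ (Z/3Z)^* × (Z/1657Z)^*. Each prime-power unit group is (Z/3Z)^* ≅ Z/2Z; (Z/1657Z)^* ≅ Z/1656Z. Hence Gal(Q(zeta_4971)/Q) ≅ Z/2Z × Z/1656Z.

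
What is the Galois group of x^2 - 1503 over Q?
Gal(K/Q) = Z/2Z (cyclic of order 2)

x^2 - 1503 is irreducible over Q since 1503 is not a rational square. The splitting field Q(sqrt(1503)) has degree 2 over Q, and its unique nontrivial automorphism is sqrt(1503) ↦ -sqrt(1503). Hence Gal(Q(sqrt(1503))/Q) = Z/2Z.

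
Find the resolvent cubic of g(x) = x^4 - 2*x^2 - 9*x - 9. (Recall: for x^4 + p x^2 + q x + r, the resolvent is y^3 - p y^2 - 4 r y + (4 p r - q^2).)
h(y) = y^3 + 2*y^2 + 36*y - 9

Identify coefficients: p = -2, q = -9, r = -9.
Plug into h(y) = y^3 - p y^2 - 4 r y + (4 p r - q^2):
  h(y) = y^3 - (-2) y^2 - 4*(-9) y + (4*(-2)*(-9) - (-9)^2)
       = y^3 + (2) y^2 + (36) y + (-9).
Simplifying: h(y) = y^3 + 2*y^2 + 36*y - 9.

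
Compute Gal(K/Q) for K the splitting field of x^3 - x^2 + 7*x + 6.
Gal(K/Q) = S_3 (symmetric group of order 6)

Compute the discriminant of x^3 + (-1)*x^2 + (7)*x + (6): Δ = -3027. Since Δ is not a rational square, the Galois group is not contained in A_3; it must be the full S_3 (irreducibility of the cubic rules out anything smaller).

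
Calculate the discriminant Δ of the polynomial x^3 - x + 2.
Δ = -104

For a depressed cubic x^3 + p x + q the discriminant is Δ = -4 p^3 - 27 q^2 = -4*(-1)^3 - 27*(2)^2 = 4 - 108 = -104.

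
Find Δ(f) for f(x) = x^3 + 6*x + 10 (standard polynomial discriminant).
Δ = -3564

For a depressed cubic x^3 + p x + q the discriminant is Δ = -4 p^3 - 27 q^2 = -4*(6)^3 - 27*(10)^2 = -864 - 2700 = -3564.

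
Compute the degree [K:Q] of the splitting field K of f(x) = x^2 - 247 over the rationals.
[K:Q] = 2

The polynomial x^2 - 247 is irreducible over Q since 247 is not a perfect square. Its splitting field is Q(sqrt(247)), which has degree 2 over Q.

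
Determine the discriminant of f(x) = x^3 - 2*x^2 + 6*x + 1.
Δ = -931

For x^3 + a x^2 + b x + c the discriminant is Δ = 18 a b c - 4 a^3 c + a^2 b^2 - 4 b^3 - 27 c^2.
Plug a = -2, b = 6, c = 1:
  18*(-2)*(6)*(1) - 4*(-2)^3*(1) + (-2)^2*(6)^2 - 4*(6)^3 - 27*(1)^2
  = -216 + (32) + 144 + (-864) + (-27)
  = -931.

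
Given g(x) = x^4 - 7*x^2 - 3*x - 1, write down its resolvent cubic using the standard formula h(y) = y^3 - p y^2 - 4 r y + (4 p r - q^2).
h(y) = y^3 + 7*y^2 + 4*y + 19

Identify coefficients: p = -7, q = -3, r = -1.
Plug into h(y) = y^3 - p y^2 - 4 r y + (4 p r - q^2):
  h(y) = y^3 - (-7) y^2 - 4*(-1) y + (4*(-7)*(-1) - (-3)^2)
       = y^3 + (7) y^2 + (4) y + (19).
Simplifying: h(y) = y^3 + 7*y^2 + 4*y + 19.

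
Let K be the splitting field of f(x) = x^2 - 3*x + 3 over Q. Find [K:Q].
[K:Q] = 2

The discriminant of x^2 + (-3)*x + (3) is b^2 - 4c = 9 - (12) = -3. Since -3 is not a perfect square in Q, the polynomial is irreducible over Q. Its two roots generate a degree-2 extension, so [K:Q] = 2.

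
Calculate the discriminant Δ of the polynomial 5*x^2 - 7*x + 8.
Δ = -111

For a quadratic a x^2 + b x + c the discriminant is Δ = b^2 - 4ac = (-7)^2 - 4*(5)*(8) = 49 - (160) = -111.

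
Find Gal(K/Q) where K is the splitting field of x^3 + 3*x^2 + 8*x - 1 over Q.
Gal(K/Q) = S_3 (symmetric group of order 6)

Compute the discriminant of x^3 + (3)*x^2 + (8)*x + (-1): Δ = -1823. Since Δ is not a rational square, the Galois group is not contained in A_3; it must be the full S_3 (irreducibility of the cubic rules out anything smaller).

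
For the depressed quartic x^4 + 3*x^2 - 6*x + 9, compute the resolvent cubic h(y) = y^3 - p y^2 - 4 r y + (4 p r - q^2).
h(y) = y^3 - 3*y^2 - 36*y + 72

Identify coefficients: p = 3, q = -6, r = 9.
Plug into h(y) = y^3 - p y^2 - 4 r y + (4 p r - q^2):
  h(y) = y^3 - (3) y^2 - 4*(9) y + (4*(3)*(9) - (-6)^2)
       = y^3 + (-3) y^2 + (-36) y + (72).
Simplifying: h(y) = y^3 - 3*y^2 - 36*y + 72.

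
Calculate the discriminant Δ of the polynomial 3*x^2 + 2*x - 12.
Δ = 148

For a quadratic a x^2 + b x + c the discriminant is Δ = b^2 - 4ac = (2)^2 - 4*(3)*(-12) = 4 - (-144) = 148.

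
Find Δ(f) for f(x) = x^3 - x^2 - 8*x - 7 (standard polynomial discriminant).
Δ = -247

For x^3 + a x^2 + b x + c the discriminant is Δ = 18 a b c - 4 a^3 c + a^2 b^2 - 4 b^3 - 27 c^2.
Plug a = -1, b = -8, c = -7:
  18*(-1)*(-8)*(-7) - 4*(-1)^3*(-7) + (-1)^2*(-8)^2 - 4*(-8)^3 - 27*(-7)^2
  = -1008 + (-28) + 64 + (2048) + (-1323)
  = -247.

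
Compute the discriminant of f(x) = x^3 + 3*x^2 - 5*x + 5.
Δ = -1840

For x^3 + a x^2 + b x + c the discriminant is Δ = 18 a b c - 4 a^3 c + a^2 b^2 - 4 b^3 - 27 c^2.
Plug a = 3, b = -5, c = 5:
  18*(3)*(-5)*(5) - 4*(3)^3*(5) + (3)^2*(-5)^2 - 4*(-5)^3 - 27*(5)^2
  = -1350 + (-540) + 225 + (500) + (-675)
  = -1840.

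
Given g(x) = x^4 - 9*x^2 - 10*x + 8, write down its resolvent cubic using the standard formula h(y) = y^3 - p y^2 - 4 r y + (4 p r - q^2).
h(y) = y^3 + 9*y^2 - 32*y - 388

Identify coefficients: p = -9, q = -10, r = 8.
Plug into h(y) = y^3 - p y^2 - 4 r y + (4 p r - q^2):
  h(y) = y^3 - (-9) y^2 - 4*(8) y + (4*(-9)*(8) - (-10)^2)
       = y^3 + (9) y^2 + (-32) y + (-388).
Simplifying: h(y) = y^3 + 9*y^2 - 32*y - 388.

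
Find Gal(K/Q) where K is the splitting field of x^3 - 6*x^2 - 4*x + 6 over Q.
Gal(K/Q) = S_3 (symmetric group of order 6)

Compute the discriminant of x^3 + (-6)*x^2 + (-4)*x + (6): Δ = 7636. Since Δ is not a rational square, the Galois group is not contained in A_3; it must be the full S_3 (irreducibility of the cubic rules out anything smaller).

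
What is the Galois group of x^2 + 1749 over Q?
Gal(K/Q) = Z/2Z (cyclic of order 2)

x^2 + 1749 is irreducible over Q since -1749 is not a rational square. The splitting field Q(sqrt(-1749)) has degree 2 over Q, and its unique nontrivial automorphism is sqrt(-1749) ↦ -sqrt(-1749). Hence Gal(Q(sqrt(-1749))/Q) = Z/2Z.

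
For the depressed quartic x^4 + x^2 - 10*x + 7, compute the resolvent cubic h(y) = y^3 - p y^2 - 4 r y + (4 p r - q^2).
h(y) = y^3 - y^2 - 28*y - 72

Identify coefficients: p = 1, q = -10, r = 7.
Plug into h(y) = y^3 - p y^2 - 4 r y + (4 p r - q^2):
  h(y) = y^3 - (1) y^2 - 4*(7) y + (4*(1)*(7) - (-10)^2)
       = y^3 + (-1) y^2 + (-28) y + (-72).
Simplifying: h(y) = y^3 - y^2 - 28*y - 72.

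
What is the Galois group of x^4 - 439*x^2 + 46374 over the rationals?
Gal(K/Q) = V_4 (Klein four-group, Z/2Z × Z/2Z)

f factors as (x^2 - 262)(x^2 - 177), so the splitting field is K = Q(sqrt(262), sqrt(177)). The elements 262, 177, 46374 are all non-squares in Q, so sqrt(262) and sqrt(177) generate independent quadratic extensions. Thus [K:Q] = 4 and Gal(K/Q) is generated by the two order-2 automorphisms sqrt(262) ↦ -sqrt(262) and sqrt(177) ↦ -sqrt(177), giving V_4.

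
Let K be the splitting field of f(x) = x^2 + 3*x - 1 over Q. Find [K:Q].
[K:Q] = 2

The discriminant of x^2 + (3)*x + (-1) is b^2 - 4c = 9 - (-4) = 13. Since 13 is not a perfect square in Q, the polynomial is irreducible over Q. Its two roots generate a degree-2 extension, so [K:Q] = 2.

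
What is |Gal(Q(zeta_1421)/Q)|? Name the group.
|Gal(Q(zeta_1421)/Q)| = phi(1421) = 1176; group ≅ (Z/1421Z)^* ≅ Z/28Z × Z/42Z

The n-th cyclotomic polynomial Φ_1421(x) is the minimal polynomial of zeta_1421 over Q and has degree phi(1421) = 1176. So Q(zeta_1421) is a degree-1176 Galois extension with Galois group (Z/1421Z)^*. By CRT, (Z/1421Z)^* ≅ (Z/49Z)^* × (Z/29Z)^*. Each prime-power unit group is (Z/49Z)^* ≅ Z/42Z; (Z/29Z)^* ≅ Z/28Z. Hence Gal(Q(zeta_1421)/Q) ≅ Z/28Z × Z/42Z.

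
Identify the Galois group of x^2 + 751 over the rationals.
Gal(K/Q) = Z/2Z (cyclic of order 2)

x^2 + 751 is irreducible over Q since -751 is not a rational square. The splitting field Q(sqrt(-751)) has degree 2 over Q, and its unique nontrivial automorphism is sqrt(-751) ↦ -sqrt(-751). Hence Gal(Q(sqrt(-751))/Q) = Z/2Z.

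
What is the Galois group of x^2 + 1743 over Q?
Gal(K/Q) = Z/2Z (cyclic of order 2)

x^2 + 1743 is irreducible over Q since -1743 is not a rational square. The splitting field Q(sqrt(-1743)) has degree 2 over Q, and its unique nontrivial automorphism is sqrt(-1743) ↦ -sqrt(-1743). Hence Gal(Q(sqrt(-1743))/Q) = Z/2Z.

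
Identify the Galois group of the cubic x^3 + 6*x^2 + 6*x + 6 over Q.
Gal(K/Q) = S_3 (symmetric group of order 6)

Compute the discriminant of x^3 + (6)*x^2 + (6)*x + (6): Δ = -1836. Since Δ is not a rational square, the Galois group is not contained in A_3; it must be the full S_3 (irreducibility of the cubic rules out anything smaller).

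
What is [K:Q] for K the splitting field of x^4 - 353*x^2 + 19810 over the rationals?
[K:Q] = 4

f factors as (x^2 - 70)(x^2 - 283); the splitting field is K = Q(sqrt(70), sqrt(283)). Since 70, 283, and 19810 are all non-squares in Q, the three subfields Q(sqrt(70)), Q(sqrt(283)), Q(sqrt(19810)) are distinct degree-2 extensions, so [K:Q] = 4 (Klein four Galois group).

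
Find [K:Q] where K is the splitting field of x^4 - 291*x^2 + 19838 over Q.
[K:Q] = 4

f factors as (x^2 - 182)(x^2 - 109); the splitting field is K = Q(sqrt(182), sqrt(109)). Since 182, 109, and 19838 are all non-squares in Q, the three subfields Q(sqrt(182)), Q(sqrt(109)), Q(sqrt(19838)) are distinct degree-2 extensions, so [K:Q] = 4 (Klein four Galois group).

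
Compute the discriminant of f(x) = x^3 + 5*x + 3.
Δ = -743

For a depressed cubic x^3 + p x + q the discriminant is Δ = -4 p^3 - 27 q^2 = -4*(5)^3 - 27*(3)^2 = -500 - 243 = -743.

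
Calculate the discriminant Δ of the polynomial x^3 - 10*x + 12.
Δ = 112

For a depressed cubic x^3 + p x + q the discriminant is Δ = -4 p^3 - 27 q^2 = -4*(-10)^3 - 27*(12)^2 = 4000 - 3888 = 112.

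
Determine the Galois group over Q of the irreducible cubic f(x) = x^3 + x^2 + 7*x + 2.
Gal(K/Q) = S_3 (symmetric group of order 6)

Compute the discriminant of x^3 + (1)*x^2 + (7)*x + (2): Δ = -1187. Since Δ is not a rational square, the Galois group is not contained in A_3; it must be the full S_3 (irreducibility of the cubic rules out anything smaller).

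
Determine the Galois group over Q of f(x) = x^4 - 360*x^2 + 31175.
Gal(K/Q) = V_4 (Klein four-group, Z/2Z × Z/2Z)

f factors as (x^2 - 145)(x^2 - 215), so the splitting field is K = Q(sqrt(145), sqrt(215)). The elements 145, 215, 31175 are all non-squares in Q, so sqrt(145) and sqrt(215) generate independent quadratic extensions. Thus [K:Q] = 4 and Gal(K/Q) is generated by the two order-2 automorphisms sqrt(145) ↦ -sqrt(145) and sqrt(215) ↦ -sqrt(215), giving V_4.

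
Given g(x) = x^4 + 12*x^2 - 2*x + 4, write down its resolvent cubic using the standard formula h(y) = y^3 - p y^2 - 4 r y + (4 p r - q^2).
h(y) = y^3 - 12*y^2 - 16*y + 188

Identify coefficients: p = 12, q = -2, r = 4.
Plug into h(y) = y^3 - p y^2 - 4 r y + (4 p r - q^2):
  h(y) = y^3 - (12) y^2 - 4*(4) y + (4*(12)*(4) - (-2)^2)
       = y^3 + (-12) y^2 + (-16) y + (188).
Simplifying: h(y) = y^3 - 12*y^2 - 16*y + 188.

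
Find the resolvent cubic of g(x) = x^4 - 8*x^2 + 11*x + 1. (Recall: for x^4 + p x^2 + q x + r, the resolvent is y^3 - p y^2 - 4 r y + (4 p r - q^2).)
h(y) = y^3 + 8*y^2 - 4*y - 153

Identify coefficients: p = -8, q = 11, r = 1.
Plug into h(y) = y^3 - p y^2 - 4 r y + (4 p r - q^2):
  h(y) = y^3 - (-8) y^2 - 4*(1) y + (4*(-8)*(1) - (11)^2)
       = y^3 + (8) y^2 + (-4) y + (-153).
Simplifying: h(y) = y^3 + 8*y^2 - 4*y - 153.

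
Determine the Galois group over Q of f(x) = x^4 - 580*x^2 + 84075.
Gal(K/Q) = V_4 (Klein four-group, Z/2Z × Z/2Z)

f factors as (x^2 - 285)(x^2 - 295), so the splitting field is K = Q(sqrt(285), sqrt(295)). The elements 285, 295, 84075 are all non-squares in Q, so sqrt(285) and sqrt(295) generate independent quadratic extensions. Thus [K:Q] = 4 and Gal(K/Q) is generated by the two order-2 automorphisms sqrt(285) ↦ -sqrt(285) and sqrt(295) ↦ -sqrt(295), giving V_4.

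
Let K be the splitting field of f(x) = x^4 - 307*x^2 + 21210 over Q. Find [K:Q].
[K:Q] = 4

f factors as (x^2 - 202)(x^2 - 105); the splitting field is K = Q(sqrt(202), sqrt(105)). Since 202, 105, and 21210 are all non-squares in Q, the three subfields Q(sqrt(202)), Q(sqrt(105)), Q(sqrt(21210)) are distinct degree-2 extensions, so [K:Q] = 4 (Klein four Galois group).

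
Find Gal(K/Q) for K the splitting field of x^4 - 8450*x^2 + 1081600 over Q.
Gal(K/Q) = Z/2Z (cyclic of order 2)

f factors as (x^2 - 8320)(x^2 - 130), so the splitting field is K = Q(sqrt(8320), sqrt(130)). The squarefree part of 8320 is 130 and the squarefree part of 130 is also 130, so sqrt(8320) and sqrt(130) are both rational multiples of sqrt(130). Hence Q(sqrt(8320)) = Q(sqrt(130)) = Q(sqrt(130)), and the splitting field collapses to a single degree-2 extension with Galois group Z/2Z.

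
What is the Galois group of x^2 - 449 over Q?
Gal(K/Q) = Z/2Z (cyclic of order 2)

x^2 - 449 is irreducible over Q since 449 is not a rational square. The splitting field Q(sqrt(449)) has degree 2 over Q, and its unique nontrivial automorphism is sqrt(449) ↦ -sqrt(449). Hence Gal(Q(sqrt(449))/Q) = Z/2Z.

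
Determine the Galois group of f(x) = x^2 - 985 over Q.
Gal(K/Q) = Z/2Z (cyclic of order 2)

x^2 - 985 is irreducible over Q since 985 is not a rational square. The splitting field Q(sqrt(985)) has degree 2 over Q, and its unique nontrivial automorphism is sqrt(985) ↦ -sqrt(985). Hence Gal(Q(sqrt(985))/Q) = Z/2Z.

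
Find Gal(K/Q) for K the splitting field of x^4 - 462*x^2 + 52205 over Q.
Gal(K/Q) = V_4 (Klein four-group, Z/2Z × Z/2Z)

f factors as (x^2 - 265)(x^2 - 197), so the splitting field is K = Q(sqrt(265), sqrt(197)). The elements 265, 197, 52205 are all non-squares in Q, so sqrt(265) and sqrt(197) generate independent quadratic extensions. Thus [K:Q] = 4 and Gal(K/Q) is generated by the two order-2 automorphisms sqrt(265) ↦ -sqrt(265) and sqrt(197) ↦ -sqrt(197), giving V_4.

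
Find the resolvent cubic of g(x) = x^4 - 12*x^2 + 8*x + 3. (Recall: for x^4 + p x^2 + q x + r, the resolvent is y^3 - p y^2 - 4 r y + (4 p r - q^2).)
h(y) = y^3 + 12*y^2 - 12*y - 208

Identify coefficients: p = -12, q = 8, r = 3.
Plug into h(y) = y^3 - p y^2 - 4 r y + (4 p r - q^2):
  h(y) = y^3 - (-12) y^2 - 4*(3) y + (4*(-12)*(3) - (8)^2)
       = y^3 + (12) y^2 + (-12) y + (-208).
Simplifying: h(y) = y^3 + 12*y^2 - 12*y - 208.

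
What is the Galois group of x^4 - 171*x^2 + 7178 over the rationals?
Gal(K/Q) = V_4 (Klein four-group, Z/2Z × Z/2Z)

f factors as (x^2 - 74)(x^2 - 97), so the splitting field is K = Q(sqrt(74), sqrt(97)). The elements 74, 97, 7178 are all non-squares in Q, so sqrt(74) and sqrt(97) generate independent quadratic extensions. Thus [K:Q] = 4 and Gal(K/Q) is generated by the two order-2 automorphisms sqrt(74) ↦ -sqrt(74) and sqrt(97) ↦ -sqrt(97), giving V_4.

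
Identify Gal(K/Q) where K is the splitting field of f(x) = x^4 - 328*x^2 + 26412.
Gal(K/Q) = V_4 (Klein four-group, Z/2Z × Z/2Z)

f factors as (x^2 - 186)(x^2 - 142), so the splitting field is K = Q(sqrt(186), sqrt(142)). The elements 186, 142, 26412 are all non-squares in Q, so sqrt(186) and sqrt(142) generate independent quadratic extensions. Thus [K:Q] = 4 and Gal(K/Q) is generated by the two order-2 automorphisms sqrt(186) ↦ -sqrt(186) and sqrt(142) ↦ -sqrt(142), giving V_4.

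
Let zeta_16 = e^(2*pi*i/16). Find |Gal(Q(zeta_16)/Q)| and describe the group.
|Gal(Q(zeta_16)/Q)| = phi(16) = 8; group ≅ (Z/16Z)^* ≅ Z/2Z × Z/4Z

The n-th cyclotomic polynomial Φ_16(x) is the minimal polynomial of zeta_16 over Q and has degree phi(16) = 8. So Q(zeta_16) is a degree-8 Galois extension with Galois group (Z/16Z)^*. (Z/16Z)^* for n = 2^4 is Z/2Z × Z/2^2Z (not cyclic). Hence Gal(Q(zeta_16)/Q) ≅ Z/2Z × Z/4Z.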